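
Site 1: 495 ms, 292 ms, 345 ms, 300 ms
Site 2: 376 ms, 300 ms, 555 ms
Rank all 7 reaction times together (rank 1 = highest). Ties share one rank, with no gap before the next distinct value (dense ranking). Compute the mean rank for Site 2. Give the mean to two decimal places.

3.00

Sorted (descending): 555, 495, 376, 345, 300, 300, 292
The 2 values of 300 share dense rank 5.
Remaining distinct values take the next consecutive integers.
Site 2 values → pooled ranks: 376→3, 300→5, 555→1
Mean rank = (3 + 5 + 1) / 3 = 3.00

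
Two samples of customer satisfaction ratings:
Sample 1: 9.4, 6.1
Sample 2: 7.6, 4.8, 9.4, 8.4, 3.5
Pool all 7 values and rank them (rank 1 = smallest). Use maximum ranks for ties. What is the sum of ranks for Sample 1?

10

Sorted (ascending): 3.5, 4.8, 6.1, 7.6, 8.4, 9.4, 9.4
The 2 values of 9.4 occupy positions 6–7 → each gets rank 7.
Sample 1 values → pooled ranks: 9.4→7, 6.1→3
Rank sum = 7 + 3 = 10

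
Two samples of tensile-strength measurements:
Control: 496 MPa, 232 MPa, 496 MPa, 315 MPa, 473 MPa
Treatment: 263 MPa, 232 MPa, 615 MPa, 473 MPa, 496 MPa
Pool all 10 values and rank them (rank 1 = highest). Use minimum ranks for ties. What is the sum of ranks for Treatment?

Sorted (descending): 615, 496, 496, 496, 473, 473, 315, 263, 232, 232
The 3 values of 496 occupy positions 2–4 → each gets rank 2.
The 2 values of 473 occupy positions 5–6 → each gets rank 5.
The 2 values of 232 occupy positions 9–10 → each gets rank 9.
Treatment values → pooled ranks: 263→8, 232→9, 615→1, 473→5, 496→2
Rank sum = 8 + 9 + 1 + 5 + 2 = 25

25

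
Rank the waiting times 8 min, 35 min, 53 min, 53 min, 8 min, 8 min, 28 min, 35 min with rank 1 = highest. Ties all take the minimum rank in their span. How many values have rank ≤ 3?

Sorted (descending): 53, 53, 35, 35, 28, 8, 8, 8
The 2 values of 53 occupy positions 1–2 → each gets rank 1.
The 2 values of 35 occupy positions 3–4 → each gets rank 3.
The 3 values of 8 occupy positions 6–8 → each gets rank 6.
Ranks ≤ 3: {1, 1, 3, 3} → 4 values.

4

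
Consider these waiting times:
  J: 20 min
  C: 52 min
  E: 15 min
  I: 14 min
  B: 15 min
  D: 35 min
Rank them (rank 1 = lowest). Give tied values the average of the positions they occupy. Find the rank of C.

Sorted (ascending): 14, 15, 15, 20, 35, 52
The 2 values of 15 occupy positions 2–3 → average rank (2+3)/2 = 2.5.
C has value 52 min → rank 6.

6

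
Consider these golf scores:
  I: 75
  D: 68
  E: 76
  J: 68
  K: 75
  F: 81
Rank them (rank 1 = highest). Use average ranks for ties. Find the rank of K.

Sorted (descending): 81, 76, 75, 75, 68, 68
The 2 values of 75 occupy positions 3–4 → average rank (3+4)/2 = 3.5.
The 2 values of 68 occupy positions 5–6 → average rank (5+6)/2 = 5.5.
K has value 75 → rank 3.5.

3.5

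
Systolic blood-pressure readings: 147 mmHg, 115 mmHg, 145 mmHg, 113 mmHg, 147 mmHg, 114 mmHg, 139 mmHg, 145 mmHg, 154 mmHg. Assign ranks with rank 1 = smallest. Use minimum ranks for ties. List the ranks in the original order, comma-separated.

7, 3, 5, 1, 7, 2, 4, 5, 9

Sorted (ascending): 113, 114, 115, 139, 145, 145, 147, 147, 154
The 2 values of 145 occupy positions 5–6 → each gets rank 5.
The 2 values of 147 occupy positions 7–8 → each gets rank 7.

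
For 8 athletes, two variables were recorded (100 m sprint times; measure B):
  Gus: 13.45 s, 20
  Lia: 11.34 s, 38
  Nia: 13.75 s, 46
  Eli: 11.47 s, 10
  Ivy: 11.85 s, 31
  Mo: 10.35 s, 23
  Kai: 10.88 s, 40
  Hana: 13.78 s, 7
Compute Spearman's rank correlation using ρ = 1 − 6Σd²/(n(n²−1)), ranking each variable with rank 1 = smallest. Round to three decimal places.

Ranks of variable 1: 6, 3, 7, 4, 5, 1, 2, 8
Ranks of variable 2: 3, 6, 8, 2, 5, 4, 7, 1
d = r₁ − r₂: 3, -3, -1, 2, 0, -3, -5, 7
d²: 9, 9, 1, 4, 0, 9, 25, 49; Σd² = 106
ρ = 1 − 6·106/(8·63) = 1 − 636/504 = -0.262

-0.262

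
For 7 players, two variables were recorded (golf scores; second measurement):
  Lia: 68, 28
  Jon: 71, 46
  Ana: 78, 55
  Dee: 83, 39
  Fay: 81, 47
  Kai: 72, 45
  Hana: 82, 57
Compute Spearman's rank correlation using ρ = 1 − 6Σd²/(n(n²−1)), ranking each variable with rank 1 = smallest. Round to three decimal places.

0.393

Ranks of variable 1: 1, 2, 4, 7, 5, 3, 6
Ranks of variable 2: 1, 4, 6, 2, 5, 3, 7
d = r₁ − r₂: 0, -2, -2, 5, 0, 0, -1
d²: 0, 4, 4, 25, 0, 0, 1; Σd² = 34
ρ = 1 − 6·34/(7·48) = 1 − 204/336 = 0.393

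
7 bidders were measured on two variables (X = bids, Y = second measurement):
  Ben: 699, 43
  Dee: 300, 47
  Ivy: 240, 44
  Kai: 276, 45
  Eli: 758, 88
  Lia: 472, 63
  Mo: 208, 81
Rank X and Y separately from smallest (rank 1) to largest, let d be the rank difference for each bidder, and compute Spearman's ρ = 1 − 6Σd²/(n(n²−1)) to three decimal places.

0.107

Ranks of variable 1: 6, 4, 2, 3, 7, 5, 1
Ranks of variable 2: 1, 4, 2, 3, 7, 5, 6
d = r₁ − r₂: 5, 0, 0, 0, 0, 0, -5
d²: 25, 0, 0, 0, 0, 0, 25; Σd² = 50
ρ = 1 − 6·50/(7·48) = 1 − 300/336 = 0.107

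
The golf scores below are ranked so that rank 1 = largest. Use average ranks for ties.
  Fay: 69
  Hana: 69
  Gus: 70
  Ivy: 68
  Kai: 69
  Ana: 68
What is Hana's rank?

Sorted (descending): 70, 69, 69, 69, 68, 68
The 3 values of 69 occupy positions 2–4 → average rank 3.
The 2 values of 68 occupy positions 5–6 → average rank (5+6)/2 = 5.5.
Hana has value 69 → rank 3.

3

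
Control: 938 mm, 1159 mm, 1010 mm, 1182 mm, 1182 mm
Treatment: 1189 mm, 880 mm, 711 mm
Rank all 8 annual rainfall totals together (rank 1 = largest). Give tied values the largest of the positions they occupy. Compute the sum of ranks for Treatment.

16

Sorted (descending): 1189, 1182, 1182, 1159, 1010, 938, 880, 711
The 2 values of 1182 occupy positions 2–3 → each gets rank 3.
Treatment values → pooled ranks: 1189→1, 880→7, 711→8
Rank sum = 1 + 7 + 8 = 16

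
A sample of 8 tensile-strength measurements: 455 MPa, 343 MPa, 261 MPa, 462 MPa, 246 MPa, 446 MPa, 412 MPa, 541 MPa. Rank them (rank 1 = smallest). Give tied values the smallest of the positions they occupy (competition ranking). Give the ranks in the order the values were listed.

Sorted (ascending): 246, 261, 343, 412, 446, 455, 462, 541
No ties — each value takes its position as its rank.

6, 3, 2, 7, 1, 5, 4, 8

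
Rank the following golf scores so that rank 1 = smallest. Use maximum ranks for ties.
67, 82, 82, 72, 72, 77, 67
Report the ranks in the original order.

2, 7, 7, 4, 4, 5, 2

Sorted (ascending): 67, 67, 72, 72, 77, 82, 82
The 2 values of 67 occupy positions 1–2 → each gets rank 2.
The 2 values of 72 occupy positions 3–4 → each gets rank 4.
The 2 values of 82 occupy positions 6–7 → each gets rank 7.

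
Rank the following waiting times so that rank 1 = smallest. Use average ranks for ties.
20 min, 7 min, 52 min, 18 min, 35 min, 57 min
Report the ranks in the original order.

3, 1, 5, 2, 4, 6

Sorted (ascending): 7, 18, 20, 35, 52, 57
No ties — each value takes its position as its rank.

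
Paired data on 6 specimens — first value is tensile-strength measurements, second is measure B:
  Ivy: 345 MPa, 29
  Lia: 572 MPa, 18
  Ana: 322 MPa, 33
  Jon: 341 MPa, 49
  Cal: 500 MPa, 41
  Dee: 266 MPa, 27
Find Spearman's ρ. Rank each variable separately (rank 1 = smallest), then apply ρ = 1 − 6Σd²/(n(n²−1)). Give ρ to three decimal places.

-0.143

Ranks of variable 1: 4, 6, 2, 3, 5, 1
Ranks of variable 2: 3, 1, 4, 6, 5, 2
d = r₁ − r₂: 1, 5, -2, -3, 0, -1
d²: 1, 25, 4, 9, 0, 1; Σd² = 40
ρ = 1 − 6·40/(6·35) = 1 − 240/210 = -0.143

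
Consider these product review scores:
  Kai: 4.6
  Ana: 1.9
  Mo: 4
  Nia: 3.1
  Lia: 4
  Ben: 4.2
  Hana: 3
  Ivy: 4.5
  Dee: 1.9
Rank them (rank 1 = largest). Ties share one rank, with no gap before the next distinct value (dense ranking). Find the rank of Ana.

Sorted (descending): 4.6, 4.5, 4.2, 4, 4, 3.1, 3, 1.9, 1.9
The 2 values of 4 share dense rank 4.
The 2 values of 1.9 share dense rank 7.
Remaining distinct values take the next consecutive integers.
Ana has value 1.9 → rank 7.

7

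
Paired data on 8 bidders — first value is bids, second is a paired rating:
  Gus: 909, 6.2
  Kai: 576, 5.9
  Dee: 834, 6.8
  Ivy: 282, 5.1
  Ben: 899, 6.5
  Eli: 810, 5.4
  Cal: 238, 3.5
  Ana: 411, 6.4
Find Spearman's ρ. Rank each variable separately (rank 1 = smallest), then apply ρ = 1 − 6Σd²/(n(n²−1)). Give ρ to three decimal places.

Ranks of variable 1: 8, 4, 6, 2, 7, 5, 1, 3
Ranks of variable 2: 5, 4, 8, 2, 7, 3, 1, 6
d = r₁ − r₂: 3, 0, -2, 0, 0, 2, 0, -3
d²: 9, 0, 4, 0, 0, 4, 0, 9; Σd² = 26
ρ = 1 − 6·26/(8·63) = 1 − 156/504 = 0.690

0.690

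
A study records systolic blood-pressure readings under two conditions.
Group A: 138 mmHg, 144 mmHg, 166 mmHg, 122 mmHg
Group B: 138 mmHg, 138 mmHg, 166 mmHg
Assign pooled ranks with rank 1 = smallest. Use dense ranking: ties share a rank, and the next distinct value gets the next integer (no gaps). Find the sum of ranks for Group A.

10

Sorted (ascending): 122, 138, 138, 138, 144, 166, 166
The 3 values of 138 share dense rank 2.
The 2 values of 166 share dense rank 4.
Remaining distinct values take the next consecutive integers.
Group A values → pooled ranks: 138→2, 144→3, 166→4, 122→1
Rank sum = 2 + 3 + 4 + 1 = 10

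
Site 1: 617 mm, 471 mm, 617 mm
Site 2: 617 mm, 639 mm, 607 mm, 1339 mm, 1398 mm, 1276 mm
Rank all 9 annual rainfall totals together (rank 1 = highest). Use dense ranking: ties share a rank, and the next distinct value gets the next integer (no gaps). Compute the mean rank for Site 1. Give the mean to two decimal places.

Sorted (descending): 1398, 1339, 1276, 639, 617, 617, 617, 607, 471
The 3 values of 617 share dense rank 5.
Remaining distinct values take the next consecutive integers.
Site 1 values → pooled ranks: 617→5, 471→7, 617→5
Mean rank = (5 + 7 + 5) / 3 = 5.67

5.67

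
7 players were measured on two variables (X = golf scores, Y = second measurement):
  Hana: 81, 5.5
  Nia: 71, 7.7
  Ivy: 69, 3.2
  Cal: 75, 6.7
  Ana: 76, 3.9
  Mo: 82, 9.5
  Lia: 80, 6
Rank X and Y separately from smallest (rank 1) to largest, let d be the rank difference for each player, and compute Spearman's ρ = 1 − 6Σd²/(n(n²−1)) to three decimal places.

Ranks of variable 1: 6, 2, 1, 3, 4, 7, 5
Ranks of variable 2: 3, 6, 1, 5, 2, 7, 4
d = r₁ − r₂: 3, -4, 0, -2, 2, 0, 1
d²: 9, 16, 0, 4, 4, 0, 1; Σd² = 34
ρ = 1 − 6·34/(7·48) = 1 − 204/336 = 0.393

0.393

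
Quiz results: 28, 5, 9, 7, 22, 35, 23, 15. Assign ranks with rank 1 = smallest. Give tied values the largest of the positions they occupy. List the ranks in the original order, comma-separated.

7, 1, 3, 2, 5, 8, 6, 4

Sorted (ascending): 5, 7, 9, 15, 22, 23, 28, 35
No ties — each value takes its position as its rank.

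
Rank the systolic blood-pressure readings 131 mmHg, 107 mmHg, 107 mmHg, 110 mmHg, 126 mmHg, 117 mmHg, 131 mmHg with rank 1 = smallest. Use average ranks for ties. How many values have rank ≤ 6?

Sorted (ascending): 107, 107, 110, 117, 126, 131, 131
The 2 values of 107 occupy positions 1–2 → average rank (1+2)/2 = 1.5.
The 2 values of 131 occupy positions 6–7 → average rank (6+7)/2 = 6.5.
Ranks ≤ 6: {1.5, 1.5, 3, 4, 5} → 5 values.

5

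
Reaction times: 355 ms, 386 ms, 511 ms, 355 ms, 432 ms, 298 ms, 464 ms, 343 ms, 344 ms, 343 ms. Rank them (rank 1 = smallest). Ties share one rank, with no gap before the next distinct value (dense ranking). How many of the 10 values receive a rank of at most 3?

4

Sorted (ascending): 298, 343, 343, 344, 355, 355, 386, 432, 464, 511
The 2 values of 343 share dense rank 2.
The 2 values of 355 share dense rank 4.
Remaining distinct values take the next consecutive integers.
Ranks ≤ 3: {1, 2, 2, 3} → 4 values.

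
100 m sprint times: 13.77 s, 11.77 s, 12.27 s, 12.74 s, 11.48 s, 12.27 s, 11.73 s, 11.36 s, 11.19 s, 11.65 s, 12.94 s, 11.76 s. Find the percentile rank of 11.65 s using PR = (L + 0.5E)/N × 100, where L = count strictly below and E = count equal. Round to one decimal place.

N = 12.
Strictly below 11.65: 3. Equal to 11.65: 1.
PR = (3 + 0.5·1)/12 × 100 = 29.2

29.2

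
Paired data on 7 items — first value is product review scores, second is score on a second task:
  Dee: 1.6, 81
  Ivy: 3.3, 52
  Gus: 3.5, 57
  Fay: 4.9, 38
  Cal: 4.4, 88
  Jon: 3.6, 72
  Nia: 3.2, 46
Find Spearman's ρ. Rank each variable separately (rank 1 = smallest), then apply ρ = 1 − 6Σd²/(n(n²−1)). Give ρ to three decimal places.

-0.107

Ranks of variable 1: 1, 3, 4, 7, 6, 5, 2
Ranks of variable 2: 6, 3, 4, 1, 7, 5, 2
d = r₁ − r₂: -5, 0, 0, 6, -1, 0, 0
d²: 25, 0, 0, 36, 1, 0, 0; Σd² = 62
ρ = 1 − 6·62/(7·48) = 1 − 372/336 = -0.107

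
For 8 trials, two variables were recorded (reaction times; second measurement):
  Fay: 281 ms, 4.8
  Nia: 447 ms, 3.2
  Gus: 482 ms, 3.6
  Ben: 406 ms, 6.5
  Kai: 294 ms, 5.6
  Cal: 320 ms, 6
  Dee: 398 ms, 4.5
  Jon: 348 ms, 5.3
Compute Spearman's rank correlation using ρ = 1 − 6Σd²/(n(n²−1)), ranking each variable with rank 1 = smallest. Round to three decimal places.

Ranks of variable 1: 1, 7, 8, 6, 2, 3, 5, 4
Ranks of variable 2: 4, 1, 2, 8, 6, 7, 3, 5
d = r₁ − r₂: -3, 6, 6, -2, -4, -4, 2, -1
d²: 9, 36, 36, 4, 16, 16, 4, 1; Σd² = 122
ρ = 1 − 6·122/(8·63) = 1 − 732/504 = -0.452

-0.452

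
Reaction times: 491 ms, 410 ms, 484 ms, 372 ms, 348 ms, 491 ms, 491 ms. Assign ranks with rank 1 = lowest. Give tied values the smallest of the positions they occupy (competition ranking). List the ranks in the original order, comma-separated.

Sorted (ascending): 348, 372, 410, 484, 491, 491, 491
The 3 values of 491 occupy positions 5–7 → each gets rank 5.

5, 3, 4, 2, 1, 5, 5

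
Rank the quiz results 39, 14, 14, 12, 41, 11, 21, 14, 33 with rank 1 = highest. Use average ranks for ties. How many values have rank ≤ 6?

7

Sorted (descending): 41, 39, 33, 21, 14, 14, 14, 12, 11
The 3 values of 14 occupy positions 5–7 → average rank 6.
Ranks ≤ 6: {1, 2, 3, 4, 6, 6, 6} → 7 values.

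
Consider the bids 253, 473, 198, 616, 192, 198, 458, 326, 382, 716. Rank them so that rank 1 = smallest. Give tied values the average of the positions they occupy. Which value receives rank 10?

Sorted (ascending): 192, 198, 198, 253, 326, 382, 458, 473, 616, 716
The 2 values of 198 occupy positions 2–3 → average rank (2+3)/2 = 2.5.
Rank 10 → value 716.

716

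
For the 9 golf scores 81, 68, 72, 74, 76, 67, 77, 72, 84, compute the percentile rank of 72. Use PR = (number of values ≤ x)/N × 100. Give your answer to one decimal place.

44.4

N = 9.
Strictly below 72: 2. Equal to 72: 2.
PR = 4/9 × 100 = 44.4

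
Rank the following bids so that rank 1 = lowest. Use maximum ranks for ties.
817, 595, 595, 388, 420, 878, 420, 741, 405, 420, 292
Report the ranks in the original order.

10, 8, 8, 2, 6, 11, 6, 9, 3, 6, 1

Sorted (ascending): 292, 388, 405, 420, 420, 420, 595, 595, 741, 817, 878
The 3 values of 420 occupy positions 4–6 → each gets rank 6.
The 2 values of 595 occupy positions 7–8 → each gets rank 8.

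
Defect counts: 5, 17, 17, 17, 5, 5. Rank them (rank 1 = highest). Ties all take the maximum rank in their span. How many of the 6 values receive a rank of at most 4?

3

Sorted (descending): 17, 17, 17, 5, 5, 5
The 3 values of 17 occupy positions 1–3 → each gets rank 3.
The 3 values of 5 occupy positions 4–6 → each gets rank 6.
Ranks ≤ 4: {3, 3, 3} → 3 values.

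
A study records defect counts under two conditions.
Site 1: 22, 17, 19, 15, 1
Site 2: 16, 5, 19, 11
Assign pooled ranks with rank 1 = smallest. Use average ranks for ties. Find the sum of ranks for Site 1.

27.5

Sorted (ascending): 1, 5, 11, 15, 16, 17, 19, 19, 22
The 2 values of 19 occupy positions 7–8 → average rank (7+8)/2 = 7.5.
Site 1 values → pooled ranks: 22→9, 17→6, 19→7.5, 15→4, 1→1
Rank sum = 9 + 6 + 7.5 + 4 + 1 = 27.5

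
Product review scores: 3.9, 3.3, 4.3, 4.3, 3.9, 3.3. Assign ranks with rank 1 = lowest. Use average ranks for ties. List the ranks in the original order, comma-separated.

Sorted (ascending): 3.3, 3.3, 3.9, 3.9, 4.3, 4.3
The 2 values of 3.3 occupy positions 1–2 → average rank (1+2)/2 = 1.5.
The 2 values of 3.9 occupy positions 3–4 → average rank (3+4)/2 = 3.5.
The 2 values of 4.3 occupy positions 5–6 → average rank (5+6)/2 = 5.5.

3.5, 1.5, 5.5, 5.5, 3.5, 1.5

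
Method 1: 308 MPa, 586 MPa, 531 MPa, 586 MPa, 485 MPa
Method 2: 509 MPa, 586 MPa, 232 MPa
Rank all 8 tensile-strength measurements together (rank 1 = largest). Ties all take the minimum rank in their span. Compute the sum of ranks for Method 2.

14

Sorted (descending): 586, 586, 586, 531, 509, 485, 308, 232
The 3 values of 586 occupy positions 1–3 → each gets rank 1.
Method 2 values → pooled ranks: 509→5, 586→1, 232→8
Rank sum = 5 + 1 + 8 = 14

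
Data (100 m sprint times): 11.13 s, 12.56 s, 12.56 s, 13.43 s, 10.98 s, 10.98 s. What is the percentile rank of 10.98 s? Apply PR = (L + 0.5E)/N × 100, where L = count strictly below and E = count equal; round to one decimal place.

N = 6.
Strictly below 10.98: 0. Equal to 10.98: 2.
PR = (0 + 0.5·2)/6 × 100 = 16.7

16.7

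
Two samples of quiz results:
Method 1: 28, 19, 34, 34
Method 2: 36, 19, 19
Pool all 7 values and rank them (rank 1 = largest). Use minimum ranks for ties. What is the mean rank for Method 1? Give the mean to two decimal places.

3.25

Sorted (descending): 36, 34, 34, 28, 19, 19, 19
The 2 values of 34 occupy positions 2–3 → each gets rank 2.
The 3 values of 19 occupy positions 5–7 → each gets rank 5.
Method 1 values → pooled ranks: 28→4, 19→5, 34→2, 34→2
Mean rank = (4 + 5 + 2 + 2) / 4 = 3.25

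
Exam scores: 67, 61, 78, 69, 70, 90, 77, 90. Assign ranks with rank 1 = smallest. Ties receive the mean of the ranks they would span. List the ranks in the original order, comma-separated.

2, 1, 6, 3, 4, 7.5, 5, 7.5

Sorted (ascending): 61, 67, 69, 70, 77, 78, 90, 90
The 2 values of 90 occupy positions 7–8 → average rank (7+8)/2 = 7.5.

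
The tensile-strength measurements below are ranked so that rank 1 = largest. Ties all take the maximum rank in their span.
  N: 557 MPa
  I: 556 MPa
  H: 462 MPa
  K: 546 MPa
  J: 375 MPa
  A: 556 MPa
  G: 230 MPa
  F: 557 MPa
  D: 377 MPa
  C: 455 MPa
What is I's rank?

Sorted (descending): 557, 557, 556, 556, 546, 462, 455, 377, 375, 230
The 2 values of 557 occupy positions 1–2 → each gets rank 2.
The 2 values of 556 occupy positions 3–4 → each gets rank 4.
I has value 556 MPa → rank 4.

4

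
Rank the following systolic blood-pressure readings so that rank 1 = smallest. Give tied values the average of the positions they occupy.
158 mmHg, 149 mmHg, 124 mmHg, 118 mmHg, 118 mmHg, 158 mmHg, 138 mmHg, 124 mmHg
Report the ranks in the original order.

Sorted (ascending): 118, 118, 124, 124, 138, 149, 158, 158
The 2 values of 118 occupy positions 1–2 → average rank (1+2)/2 = 1.5.
The 2 values of 124 occupy positions 3–4 → average rank (3+4)/2 = 3.5.
The 2 values of 158 occupy positions 7–8 → average rank (7+8)/2 = 7.5.

7.5, 6, 3.5, 1.5, 1.5, 7.5, 5, 3.5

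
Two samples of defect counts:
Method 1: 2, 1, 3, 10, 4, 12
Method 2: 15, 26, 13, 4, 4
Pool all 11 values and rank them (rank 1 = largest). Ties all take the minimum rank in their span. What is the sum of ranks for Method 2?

Sorted (descending): 26, 15, 13, 12, 10, 4, 4, 4, 3, 2, 1
The 3 values of 4 occupy positions 6–8 → each gets rank 6.
Method 2 values → pooled ranks: 15→2, 26→1, 13→3, 4→6, 4→6
Rank sum = 2 + 1 + 3 + 6 + 6 = 18

18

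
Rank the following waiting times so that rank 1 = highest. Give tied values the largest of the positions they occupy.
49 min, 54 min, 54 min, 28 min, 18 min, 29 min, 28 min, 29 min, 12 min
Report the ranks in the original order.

3, 2, 2, 7, 8, 5, 7, 5, 9

Sorted (descending): 54, 54, 49, 29, 29, 28, 28, 18, 12
The 2 values of 54 occupy positions 1–2 → each gets rank 2.
The 2 values of 29 occupy positions 4–5 → each gets rank 5.
The 2 values of 28 occupy positions 6–7 → each gets rank 7.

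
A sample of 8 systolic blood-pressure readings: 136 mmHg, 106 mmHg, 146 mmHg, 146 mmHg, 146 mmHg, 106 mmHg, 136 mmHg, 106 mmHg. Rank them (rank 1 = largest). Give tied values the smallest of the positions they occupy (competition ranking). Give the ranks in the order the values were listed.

4, 6, 1, 1, 1, 6, 4, 6

Sorted (descending): 146, 146, 146, 136, 136, 106, 106, 106
The 3 values of 146 occupy positions 1–3 → each gets rank 1.
The 2 values of 136 occupy positions 4–5 → each gets rank 4.
The 3 values of 106 occupy positions 6–8 → each gets rank 6.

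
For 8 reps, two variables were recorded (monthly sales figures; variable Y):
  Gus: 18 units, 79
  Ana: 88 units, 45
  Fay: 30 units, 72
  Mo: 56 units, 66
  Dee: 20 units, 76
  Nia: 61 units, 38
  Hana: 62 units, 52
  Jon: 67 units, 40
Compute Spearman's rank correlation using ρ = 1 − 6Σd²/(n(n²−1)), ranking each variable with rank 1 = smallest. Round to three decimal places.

-0.833

Ranks of variable 1: 1, 8, 3, 4, 2, 5, 6, 7
Ranks of variable 2: 8, 3, 6, 5, 7, 1, 4, 2
d = r₁ − r₂: -7, 5, -3, -1, -5, 4, 2, 5
d²: 49, 25, 9, 1, 25, 16, 4, 25; Σd² = 154
ρ = 1 − 6·154/(8·63) = 1 − 924/504 = -0.833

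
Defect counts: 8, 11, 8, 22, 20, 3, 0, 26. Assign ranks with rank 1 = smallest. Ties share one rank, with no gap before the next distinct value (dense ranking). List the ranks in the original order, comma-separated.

Sorted (ascending): 0, 3, 8, 8, 11, 20, 22, 26
The 2 values of 8 share dense rank 3.
Remaining distinct values take the next consecutive integers.

3, 4, 3, 6, 5, 2, 1, 7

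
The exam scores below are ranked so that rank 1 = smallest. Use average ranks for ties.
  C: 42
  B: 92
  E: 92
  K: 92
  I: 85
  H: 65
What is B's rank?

Sorted (ascending): 42, 65, 85, 92, 92, 92
The 3 values of 92 occupy positions 4–6 → average rank 5.
B has value 92 → rank 5.

5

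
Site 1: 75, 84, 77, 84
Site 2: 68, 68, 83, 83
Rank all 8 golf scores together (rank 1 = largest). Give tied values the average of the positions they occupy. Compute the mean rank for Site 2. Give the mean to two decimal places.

Sorted (descending): 84, 84, 83, 83, 77, 75, 68, 68
The 2 values of 84 occupy positions 1–2 → average rank (1+2)/2 = 1.5.
The 2 values of 83 occupy positions 3–4 → average rank (3+4)/2 = 3.5.
The 2 values of 68 occupy positions 7–8 → average rank (7+8)/2 = 7.5.
Site 2 values → pooled ranks: 68→7.5, 68→7.5, 83→3.5, 83→3.5
Mean rank = (7.5 + 7.5 + 3.5 + 3.5) / 4 = 5.50

5.50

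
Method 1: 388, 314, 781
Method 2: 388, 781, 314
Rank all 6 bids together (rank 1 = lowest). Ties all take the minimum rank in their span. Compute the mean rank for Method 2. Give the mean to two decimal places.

3.00

Sorted (ascending): 314, 314, 388, 388, 781, 781
The 2 values of 314 occupy positions 1–2 → each gets rank 1.
The 2 values of 388 occupy positions 3–4 → each gets rank 3.
The 2 values of 781 occupy positions 5–6 → each gets rank 5.
Method 2 values → pooled ranks: 388→3, 781→5, 314→1
Mean rank = (3 + 5 + 1) / 3 = 3.00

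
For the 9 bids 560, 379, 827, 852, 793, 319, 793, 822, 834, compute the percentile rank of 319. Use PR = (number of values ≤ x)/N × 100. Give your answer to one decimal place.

N = 9.
Strictly below 319: 0. Equal to 319: 1.
PR = 1/9 × 100 = 11.1

11.1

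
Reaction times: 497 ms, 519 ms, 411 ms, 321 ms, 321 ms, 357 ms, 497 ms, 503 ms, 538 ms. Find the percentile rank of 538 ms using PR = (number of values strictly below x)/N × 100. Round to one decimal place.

N = 9.
Strictly below 538: 8. Equal to 538: 1.
PR = 8/9 × 100 = 88.9

88.9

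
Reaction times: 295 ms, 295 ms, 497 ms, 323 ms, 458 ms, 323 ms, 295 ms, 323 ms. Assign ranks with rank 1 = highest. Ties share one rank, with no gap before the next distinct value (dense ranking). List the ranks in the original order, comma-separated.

4, 4, 1, 3, 2, 3, 4, 3

Sorted (descending): 497, 458, 323, 323, 323, 295, 295, 295
The 3 values of 323 share dense rank 3.
The 3 values of 295 share dense rank 4.
Remaining distinct values take the next consecutive integers.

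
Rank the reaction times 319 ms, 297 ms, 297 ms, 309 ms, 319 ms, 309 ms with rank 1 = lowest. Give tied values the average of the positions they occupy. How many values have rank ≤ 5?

4

Sorted (ascending): 297, 297, 309, 309, 319, 319
The 2 values of 297 occupy positions 1–2 → average rank (1+2)/2 = 1.5.
The 2 values of 309 occupy positions 3–4 → average rank (3+4)/2 = 3.5.
The 2 values of 319 occupy positions 5–6 → average rank (5+6)/2 = 5.5.
Ranks ≤ 5: {1.5, 1.5, 3.5, 3.5} → 4 values.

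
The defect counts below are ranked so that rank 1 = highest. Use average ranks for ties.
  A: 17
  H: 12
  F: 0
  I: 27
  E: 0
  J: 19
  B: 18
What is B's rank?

Sorted (descending): 27, 19, 18, 17, 12, 0, 0
The 2 values of 0 occupy positions 6–7 → average rank (6+7)/2 = 6.5.
B has value 18 → rank 3.

3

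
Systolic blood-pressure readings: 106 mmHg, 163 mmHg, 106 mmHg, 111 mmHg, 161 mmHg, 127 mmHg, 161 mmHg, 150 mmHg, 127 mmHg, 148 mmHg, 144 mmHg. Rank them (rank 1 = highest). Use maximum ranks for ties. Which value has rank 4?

Sorted (descending): 163, 161, 161, 150, 148, 144, 127, 127, 111, 106, 106
The 2 values of 161 occupy positions 2–3 → each gets rank 3.
The 2 values of 127 occupy positions 7–8 → each gets rank 8.
The 2 values of 106 occupy positions 10–11 → each gets rank 11.
Rank 4 → value 150.

150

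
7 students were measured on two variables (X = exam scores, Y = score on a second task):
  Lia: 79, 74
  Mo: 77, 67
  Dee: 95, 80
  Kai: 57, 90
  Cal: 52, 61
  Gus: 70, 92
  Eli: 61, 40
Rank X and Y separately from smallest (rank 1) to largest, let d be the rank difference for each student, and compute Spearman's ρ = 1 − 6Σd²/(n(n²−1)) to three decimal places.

0.250

Ranks of variable 1: 6, 5, 7, 2, 1, 4, 3
Ranks of variable 2: 4, 3, 5, 6, 2, 7, 1
d = r₁ − r₂: 2, 2, 2, -4, -1, -3, 2
d²: 4, 4, 4, 16, 1, 9, 4; Σd² = 42
ρ = 1 − 6·42/(7·48) = 1 − 252/336 = 0.250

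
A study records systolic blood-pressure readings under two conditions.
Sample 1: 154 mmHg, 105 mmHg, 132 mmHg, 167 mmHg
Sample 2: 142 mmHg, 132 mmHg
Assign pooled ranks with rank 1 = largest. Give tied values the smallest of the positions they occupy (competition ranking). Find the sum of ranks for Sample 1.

13

Sorted (descending): 167, 154, 142, 132, 132, 105
The 2 values of 132 occupy positions 4–5 → each gets rank 4.
Sample 1 values → pooled ranks: 154→2, 105→6, 132→4, 167→1
Rank sum = 2 + 6 + 4 + 1 = 13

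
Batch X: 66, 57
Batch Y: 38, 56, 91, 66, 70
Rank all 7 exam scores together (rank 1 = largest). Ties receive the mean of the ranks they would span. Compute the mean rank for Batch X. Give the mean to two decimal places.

Sorted (descending): 91, 70, 66, 66, 57, 56, 38
The 2 values of 66 occupy positions 3–4 → average rank (3+4)/2 = 3.5.
Batch X values → pooled ranks: 66→3.5, 57→5
Mean rank = (3.5 + 5) / 2 = 4.25

4.25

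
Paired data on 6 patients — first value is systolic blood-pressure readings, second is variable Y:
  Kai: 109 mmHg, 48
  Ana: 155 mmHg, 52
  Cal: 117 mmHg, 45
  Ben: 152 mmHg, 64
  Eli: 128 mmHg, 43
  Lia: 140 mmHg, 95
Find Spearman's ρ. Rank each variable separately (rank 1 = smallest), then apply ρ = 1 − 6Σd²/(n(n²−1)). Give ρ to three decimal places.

0.543

Ranks of variable 1: 1, 6, 2, 5, 3, 4
Ranks of variable 2: 3, 4, 2, 5, 1, 6
d = r₁ − r₂: -2, 2, 0, 0, 2, -2
d²: 4, 4, 0, 0, 4, 4; Σd² = 16
ρ = 1 − 6·16/(6·35) = 1 − 96/210 = 0.543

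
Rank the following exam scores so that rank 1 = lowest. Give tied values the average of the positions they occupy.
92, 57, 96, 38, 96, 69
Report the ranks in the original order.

4, 2, 5.5, 1, 5.5, 3

Sorted (ascending): 38, 57, 69, 92, 96, 96
The 2 values of 96 occupy positions 5–6 → average rank (5+6)/2 = 5.5.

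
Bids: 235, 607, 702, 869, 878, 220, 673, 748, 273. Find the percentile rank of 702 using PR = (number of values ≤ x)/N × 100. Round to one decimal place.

N = 9.
Strictly below 702: 5. Equal to 702: 1.
PR = 6/9 × 100 = 66.7

66.7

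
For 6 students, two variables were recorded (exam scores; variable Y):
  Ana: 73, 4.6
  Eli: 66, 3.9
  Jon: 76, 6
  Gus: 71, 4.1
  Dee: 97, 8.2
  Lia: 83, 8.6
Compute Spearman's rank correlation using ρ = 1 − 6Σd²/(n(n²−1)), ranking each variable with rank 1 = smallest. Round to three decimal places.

Ranks of variable 1: 3, 1, 4, 2, 6, 5
Ranks of variable 2: 3, 1, 4, 2, 5, 6
d = r₁ − r₂: 0, 0, 0, 0, 1, -1
d²: 0, 0, 0, 0, 1, 1; Σd² = 2
ρ = 1 − 6·2/(6·35) = 1 − 12/210 = 0.943

0.943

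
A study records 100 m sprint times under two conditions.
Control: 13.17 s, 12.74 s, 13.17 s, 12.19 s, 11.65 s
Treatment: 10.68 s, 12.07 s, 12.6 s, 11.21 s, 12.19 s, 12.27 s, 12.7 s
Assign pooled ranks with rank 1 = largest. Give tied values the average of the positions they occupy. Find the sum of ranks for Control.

23.5

Sorted (descending): 13.17, 13.17, 12.74, 12.7, 12.6, 12.27, 12.19, 12.19, 12.07, 11.65, 11.21, 10.68
The 2 values of 13.17 occupy positions 1–2 → average rank (1+2)/2 = 1.5.
The 2 values of 12.19 occupy positions 7–8 → average rank (7+8)/2 = 7.5.
Control values → pooled ranks: 13.17→1.5, 12.74→3, 13.17→1.5, 12.19→7.5, 11.65→10
Rank sum = 1.5 + 3 + 1.5 + 7.5 + 10 = 23.5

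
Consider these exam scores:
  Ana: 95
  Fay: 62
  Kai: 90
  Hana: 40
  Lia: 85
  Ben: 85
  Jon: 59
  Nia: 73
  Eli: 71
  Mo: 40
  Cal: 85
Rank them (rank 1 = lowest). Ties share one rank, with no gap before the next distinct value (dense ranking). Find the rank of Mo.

Sorted (ascending): 40, 40, 59, 62, 71, 73, 85, 85, 85, 90, 95
The 2 values of 40 share dense rank 1.
The 3 values of 85 share dense rank 6.
Remaining distinct values take the next consecutive integers.
Mo has value 40 → rank 1.

1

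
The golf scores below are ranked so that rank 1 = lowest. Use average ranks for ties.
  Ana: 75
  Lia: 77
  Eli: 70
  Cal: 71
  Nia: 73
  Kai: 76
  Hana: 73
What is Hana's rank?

3.5

Sorted (ascending): 70, 71, 73, 73, 75, 76, 77
The 2 values of 73 occupy positions 3–4 → average rank (3+4)/2 = 3.5.
Hana has value 73 → rank 3.5.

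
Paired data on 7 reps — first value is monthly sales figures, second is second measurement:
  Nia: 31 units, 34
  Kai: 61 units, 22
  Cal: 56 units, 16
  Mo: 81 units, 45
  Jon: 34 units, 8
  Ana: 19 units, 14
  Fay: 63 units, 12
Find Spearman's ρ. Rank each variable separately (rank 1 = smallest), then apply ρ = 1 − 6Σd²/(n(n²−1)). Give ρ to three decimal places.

0.286

Ranks of variable 1: 2, 5, 4, 7, 3, 1, 6
Ranks of variable 2: 6, 5, 4, 7, 1, 3, 2
d = r₁ − r₂: -4, 0, 0, 0, 2, -2, 4
d²: 16, 0, 0, 0, 4, 4, 16; Σd² = 40
ρ = 1 − 6·40/(7·48) = 1 − 240/336 = 0.286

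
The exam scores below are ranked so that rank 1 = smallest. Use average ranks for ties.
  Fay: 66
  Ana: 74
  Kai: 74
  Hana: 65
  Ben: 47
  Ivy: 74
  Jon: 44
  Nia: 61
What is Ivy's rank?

7

Sorted (ascending): 44, 47, 61, 65, 66, 74, 74, 74
The 3 values of 74 occupy positions 6–8 → average rank 7.
Ivy has value 74 → rank 7.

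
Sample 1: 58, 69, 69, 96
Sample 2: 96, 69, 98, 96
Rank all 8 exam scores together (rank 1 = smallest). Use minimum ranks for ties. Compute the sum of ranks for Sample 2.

Sorted (ascending): 58, 69, 69, 69, 96, 96, 96, 98
The 3 values of 69 occupy positions 2–4 → each gets rank 2.
The 3 values of 96 occupy positions 5–7 → each gets rank 5.
Sample 2 values → pooled ranks: 96→5, 69→2, 98→8, 96→5
Rank sum = 5 + 2 + 8 + 5 = 20

20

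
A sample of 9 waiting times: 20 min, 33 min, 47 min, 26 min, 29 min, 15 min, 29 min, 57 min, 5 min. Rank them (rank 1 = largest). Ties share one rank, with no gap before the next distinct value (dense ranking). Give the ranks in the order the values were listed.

Sorted (descending): 57, 47, 33, 29, 29, 26, 20, 15, 5
The 2 values of 29 share dense rank 4.
Remaining distinct values take the next consecutive integers.

6, 3, 2, 5, 4, 7, 4, 1, 8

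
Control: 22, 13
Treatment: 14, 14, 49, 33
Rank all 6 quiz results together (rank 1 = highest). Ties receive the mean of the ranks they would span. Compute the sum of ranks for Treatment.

12

Sorted (descending): 49, 33, 22, 14, 14, 13
The 2 values of 14 occupy positions 4–5 → average rank (4+5)/2 = 4.5.
Treatment values → pooled ranks: 14→4.5, 14→4.5, 49→1, 33→2
Rank sum = 4.5 + 4.5 + 1 + 2 = 12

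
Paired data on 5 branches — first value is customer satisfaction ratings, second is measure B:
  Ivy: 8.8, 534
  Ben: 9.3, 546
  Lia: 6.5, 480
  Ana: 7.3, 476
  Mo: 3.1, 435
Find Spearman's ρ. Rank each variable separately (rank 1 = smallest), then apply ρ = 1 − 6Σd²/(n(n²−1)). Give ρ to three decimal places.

0.900

Ranks of variable 1: 4, 5, 2, 3, 1
Ranks of variable 2: 4, 5, 3, 2, 1
d = r₁ − r₂: 0, 0, -1, 1, 0
d²: 0, 0, 1, 1, 0; Σd² = 2
ρ = 1 − 6·2/(5·24) = 1 − 12/120 = 0.900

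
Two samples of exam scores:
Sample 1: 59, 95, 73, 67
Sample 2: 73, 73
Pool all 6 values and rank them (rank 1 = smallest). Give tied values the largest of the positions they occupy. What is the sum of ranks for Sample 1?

Sorted (ascending): 59, 67, 73, 73, 73, 95
The 3 values of 73 occupy positions 3–5 → each gets rank 5.
Sample 1 values → pooled ranks: 59→1, 95→6, 73→5, 67→2
Rank sum = 1 + 6 + 5 + 2 = 14

14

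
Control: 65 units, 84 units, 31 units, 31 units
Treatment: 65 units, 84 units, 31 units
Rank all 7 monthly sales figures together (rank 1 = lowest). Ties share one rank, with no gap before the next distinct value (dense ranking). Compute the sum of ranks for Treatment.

6

Sorted (ascending): 31, 31, 31, 65, 65, 84, 84
The 3 values of 31 share dense rank 1.
The 2 values of 65 share dense rank 2.
The 2 values of 84 share dense rank 3.
Treatment values → pooled ranks: 65→2, 84→3, 31→1
Rank sum = 2 + 3 + 1 = 6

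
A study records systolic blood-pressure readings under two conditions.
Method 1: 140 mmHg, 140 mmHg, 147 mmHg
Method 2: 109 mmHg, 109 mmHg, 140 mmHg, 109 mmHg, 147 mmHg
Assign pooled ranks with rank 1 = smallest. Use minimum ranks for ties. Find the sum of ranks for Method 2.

Sorted (ascending): 109, 109, 109, 140, 140, 140, 147, 147
The 3 values of 109 occupy positions 1–3 → each gets rank 1.
The 3 values of 140 occupy positions 4–6 → each gets rank 4.
The 2 values of 147 occupy positions 7–8 → each gets rank 7.
Method 2 values → pooled ranks: 109→1, 109→1, 140→4, 109→1, 147→7
Rank sum = 1 + 1 + 4 + 1 + 7 = 14

14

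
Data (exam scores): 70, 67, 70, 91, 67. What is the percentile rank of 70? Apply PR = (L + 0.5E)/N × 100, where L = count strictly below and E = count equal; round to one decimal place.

60.0

N = 5.
Strictly below 70: 2. Equal to 70: 2.
PR = (2 + 0.5·2)/5 × 100 = 60.0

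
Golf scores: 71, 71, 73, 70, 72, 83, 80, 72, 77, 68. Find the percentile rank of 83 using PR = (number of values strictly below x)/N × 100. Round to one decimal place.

90.0

N = 10.
Strictly below 83: 9. Equal to 83: 1.
PR = 9/10 × 100 = 90.0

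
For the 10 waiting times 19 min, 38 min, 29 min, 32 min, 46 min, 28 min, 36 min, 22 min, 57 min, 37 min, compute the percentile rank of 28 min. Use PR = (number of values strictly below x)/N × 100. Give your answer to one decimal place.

20.0

N = 10.
Strictly below 28: 2. Equal to 28: 1.
PR = 2/10 × 100 = 20.0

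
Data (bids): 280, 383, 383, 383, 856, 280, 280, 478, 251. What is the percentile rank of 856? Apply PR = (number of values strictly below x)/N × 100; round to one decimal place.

N = 9.
Strictly below 856: 8. Equal to 856: 1.
PR = 8/9 × 100 = 88.9

88.9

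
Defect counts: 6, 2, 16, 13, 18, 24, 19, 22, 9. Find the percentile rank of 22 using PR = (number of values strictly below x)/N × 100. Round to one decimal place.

77.8

N = 9.
Strictly below 22: 7. Equal to 22: 1.
PR = 7/9 × 100 = 77.8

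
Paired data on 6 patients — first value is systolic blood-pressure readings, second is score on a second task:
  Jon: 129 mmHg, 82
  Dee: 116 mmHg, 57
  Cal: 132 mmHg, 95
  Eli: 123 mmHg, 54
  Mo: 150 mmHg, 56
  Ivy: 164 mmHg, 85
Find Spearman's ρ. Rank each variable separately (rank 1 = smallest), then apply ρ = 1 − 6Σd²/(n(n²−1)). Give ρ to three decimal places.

0.429

Ranks of variable 1: 3, 1, 4, 2, 5, 6
Ranks of variable 2: 4, 3, 6, 1, 2, 5
d = r₁ − r₂: -1, -2, -2, 1, 3, 1
d²: 1, 4, 4, 1, 9, 1; Σd² = 20
ρ = 1 − 6·20/(6·35) = 1 − 120/210 = 0.429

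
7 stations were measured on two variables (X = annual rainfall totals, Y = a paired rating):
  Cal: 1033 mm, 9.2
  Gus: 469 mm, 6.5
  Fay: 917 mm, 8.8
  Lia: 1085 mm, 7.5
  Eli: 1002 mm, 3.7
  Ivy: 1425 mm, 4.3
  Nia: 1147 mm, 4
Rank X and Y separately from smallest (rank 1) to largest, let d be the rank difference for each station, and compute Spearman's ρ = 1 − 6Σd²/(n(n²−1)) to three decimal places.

Ranks of variable 1: 4, 1, 2, 5, 3, 7, 6
Ranks of variable 2: 7, 4, 6, 5, 1, 3, 2
d = r₁ − r₂: -3, -3, -4, 0, 2, 4, 4
d²: 9, 9, 16, 0, 4, 16, 16; Σd² = 70
ρ = 1 − 6·70/(7·48) = 1 − 420/336 = -0.250

-0.250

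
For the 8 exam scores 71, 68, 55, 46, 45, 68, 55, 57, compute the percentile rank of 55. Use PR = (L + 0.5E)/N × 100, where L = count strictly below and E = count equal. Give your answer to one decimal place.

N = 8.
Strictly below 55: 2. Equal to 55: 2.
PR = (2 + 0.5·2)/8 × 100 = 37.5

37.5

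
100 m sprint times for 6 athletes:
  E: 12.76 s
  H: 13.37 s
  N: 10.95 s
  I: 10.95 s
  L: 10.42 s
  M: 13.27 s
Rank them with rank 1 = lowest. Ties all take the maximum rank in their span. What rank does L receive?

1

Sorted (ascending): 10.42, 10.95, 10.95, 12.76, 13.27, 13.37
The 2 values of 10.95 occupy positions 2–3 → each gets rank 3.
L has value 10.42 s → rank 1.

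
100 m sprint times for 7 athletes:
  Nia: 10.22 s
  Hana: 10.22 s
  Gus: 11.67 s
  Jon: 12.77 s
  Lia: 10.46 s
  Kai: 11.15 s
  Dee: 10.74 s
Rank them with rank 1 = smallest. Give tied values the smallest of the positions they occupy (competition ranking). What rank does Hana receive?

Sorted (ascending): 10.22, 10.22, 10.46, 10.74, 11.15, 11.67, 12.77
The 2 values of 10.22 occupy positions 1–2 → each gets rank 1.
Hana has value 10.22 s → rank 1.

1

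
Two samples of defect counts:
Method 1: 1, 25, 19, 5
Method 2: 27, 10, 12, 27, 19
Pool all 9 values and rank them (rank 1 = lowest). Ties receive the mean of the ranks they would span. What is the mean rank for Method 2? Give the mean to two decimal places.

Sorted (ascending): 1, 5, 10, 12, 19, 19, 25, 27, 27
The 2 values of 19 occupy positions 5–6 → average rank (5+6)/2 = 5.5.
The 2 values of 27 occupy positions 8–9 → average rank (8+9)/2 = 8.5.
Method 2 values → pooled ranks: 27→8.5, 10→3, 12→4, 27→8.5, 19→5.5
Mean rank = (8.5 + 3 + 4 + 8.5 + 5.5) / 5 = 5.90

5.90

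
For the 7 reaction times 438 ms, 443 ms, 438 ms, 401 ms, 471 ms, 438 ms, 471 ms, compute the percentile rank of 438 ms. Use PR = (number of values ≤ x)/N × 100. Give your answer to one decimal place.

N = 7.
Strictly below 438: 1. Equal to 438: 3.
PR = 4/7 × 100 = 57.1

57.1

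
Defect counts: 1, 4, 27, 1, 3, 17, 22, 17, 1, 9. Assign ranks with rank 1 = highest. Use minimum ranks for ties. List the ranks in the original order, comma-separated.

Sorted (descending): 27, 22, 17, 17, 9, 4, 3, 1, 1, 1
The 2 values of 17 occupy positions 3–4 → each gets rank 3.
The 3 values of 1 occupy positions 8–10 → each gets rank 8.

8, 6, 1, 8, 7, 3, 2, 3, 8, 5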